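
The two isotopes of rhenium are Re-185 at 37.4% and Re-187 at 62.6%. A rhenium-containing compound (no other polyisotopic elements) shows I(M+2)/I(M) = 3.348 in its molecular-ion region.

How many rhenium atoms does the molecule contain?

2

For n independent Re atoms, I(M+2)/I(M) = n · (abundance Re-187) / (abundance Re-185) = n · 0.626/0.374.
n = 3.348 × 0.374/0.626 = 2.00 ≈ 2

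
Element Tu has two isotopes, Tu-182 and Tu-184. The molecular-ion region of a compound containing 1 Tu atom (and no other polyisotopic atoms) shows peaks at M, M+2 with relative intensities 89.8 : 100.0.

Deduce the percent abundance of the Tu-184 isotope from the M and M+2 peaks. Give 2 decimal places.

52.69%

Let p = fractional abundance of Tu-182. I(M+2)/I(M) = [C(1,1)·p^0·(1−p)] / p^1 = 1·(1−p)/p = 100.0/89.8 = 1.1136
(1−p)/p = 1.1136/1 = 1.1136  ⇒  p = 1/(1 + 1.1136) = 0.4731
Tu-182: 47.31%, Tu-184: 52.69%.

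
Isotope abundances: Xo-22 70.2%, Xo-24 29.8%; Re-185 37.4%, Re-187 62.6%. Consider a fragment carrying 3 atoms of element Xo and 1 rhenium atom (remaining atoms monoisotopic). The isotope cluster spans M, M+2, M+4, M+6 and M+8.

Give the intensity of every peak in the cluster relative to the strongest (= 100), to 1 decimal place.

Element Xo pattern (n=3): 0.34594841 : 0.44056678 : 0.18702122 : 0.02646359
Rhenium pattern (n=1): 0.3740 : 0.6260
Convolve the two distributions (both contribute in 2-u steps):
  M: 0.34594841×0.3740 = 0.129385
  M+2: 0.34594841×0.6260 + 0.44056678×0.3740 = 0.381336
  M+4: 0.44056678×0.6260 + 0.18702122×0.3740 = 0.345741
  M+6: 0.18702122×0.6260 + 0.02646359×0.3740 = 0.126973
  M+8: 0.02646359×0.6260 = 0.016566
Scale to base peak (0.381336) = 100: 33.9 : 100.0 : 90.7 : 33.3 : 4.3

33.9 : 100.0 : 90.7 : 33.3 : 4.3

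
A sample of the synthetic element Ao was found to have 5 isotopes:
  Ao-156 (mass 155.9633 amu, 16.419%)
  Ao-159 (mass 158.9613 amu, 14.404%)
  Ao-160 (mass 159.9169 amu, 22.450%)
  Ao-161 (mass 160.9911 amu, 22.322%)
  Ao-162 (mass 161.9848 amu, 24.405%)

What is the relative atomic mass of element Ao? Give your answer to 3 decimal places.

Weight each isotope mass by its fractional abundance: 0.16419 × 155.9633 + 0.14404 × 158.9613 + 0.22450 × 159.9169 + 0.22322 × 160.9911 + 0.24405 × 161.9848
= 25.60761 + 22.89679 + 35.90134 + 35.93643 + 39.53239 = 159.87456 amu

159.875 amu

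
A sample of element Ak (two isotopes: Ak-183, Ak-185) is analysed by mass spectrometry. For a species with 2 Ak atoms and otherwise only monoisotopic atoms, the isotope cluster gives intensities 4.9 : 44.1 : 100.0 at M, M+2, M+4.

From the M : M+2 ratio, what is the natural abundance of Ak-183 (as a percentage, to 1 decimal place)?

18.2%

Write p for the Ak-183 fraction. I(M+2)/I(M) = [C(2,1)·p^1·(1−p)] / p^2 = 2·(1−p)/p = 44.1/4.9 = 9.0000
(1−p)/p = 9.0000/2 = 4.5000  ⇒  p = 1/(1 + 4.5000) = 0.1818
Ak-183: 18.2%, Ak-185: 81.8%.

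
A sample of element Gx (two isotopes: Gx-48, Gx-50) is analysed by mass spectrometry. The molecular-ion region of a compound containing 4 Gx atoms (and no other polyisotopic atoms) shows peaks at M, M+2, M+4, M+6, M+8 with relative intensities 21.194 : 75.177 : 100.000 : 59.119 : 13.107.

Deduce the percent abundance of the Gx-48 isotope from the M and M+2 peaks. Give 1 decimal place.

53.0%

Write p for the Gx-48 fraction. I(M+2)/I(M) = [C(4,1)·p^3·(1−p)] / p^4 = 4·(1−p)/p = 75.177/21.194 = 3.5471
(1−p)/p = 3.5471/4 = 0.8868  ⇒  p = 1/(1 + 0.8868) = 0.5300
Gx-48: 53.0%, Gx-50: 47.0%.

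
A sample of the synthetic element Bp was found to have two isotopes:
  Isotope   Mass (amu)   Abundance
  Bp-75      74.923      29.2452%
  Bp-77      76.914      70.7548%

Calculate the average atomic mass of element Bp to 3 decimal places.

76.332 amu

Weight each isotope mass by its fractional abundance: 0.292452 × 74.923 + 0.707548 × 76.914
= 21.9114 + 54.4203 = 76.3317 amu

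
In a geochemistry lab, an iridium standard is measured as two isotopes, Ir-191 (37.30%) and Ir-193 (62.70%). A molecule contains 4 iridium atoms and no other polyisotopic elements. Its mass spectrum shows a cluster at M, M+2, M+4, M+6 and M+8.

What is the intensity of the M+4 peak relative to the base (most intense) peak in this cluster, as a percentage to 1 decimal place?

89.2%

Term probabilities: M 0.0194, M+2 0.1302, M+4 0.3282, M+6 0.3678, M+8 0.1546. Base peak = M+6.
P(M+6) = C(4,3) × 0.3730^1 × 0.6270^3 = 4 × 0.3730 × 0.24649188 = 0.367766 (base)
P(M+4) = C(4,2) × 0.3730^2 × 0.6270^2 = 6 × 0.139129 × 0.393129 = 0.328174
Relative intensity = 0.328174 / 0.367766 × 100 = 89.2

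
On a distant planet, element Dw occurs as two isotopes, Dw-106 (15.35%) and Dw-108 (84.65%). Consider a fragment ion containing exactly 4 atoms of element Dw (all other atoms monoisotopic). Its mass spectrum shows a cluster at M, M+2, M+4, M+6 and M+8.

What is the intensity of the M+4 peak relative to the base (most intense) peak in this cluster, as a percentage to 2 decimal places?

19.73%

(0.1535 + 0.8465)^4 gives M 0.0006, M+2 0.0122, M+4 0.1013, M+6 0.3724, M+8 0.5135; the largest is M+8.
P(M+8) = C(4,4) × 0.1535^0 × 0.8465^4 = 1 × 1.0000 × 0.51346146 = 0.513461 (base)
P(M+4) = C(4,2) × 0.1535^2 × 0.8465^2 = 6 × 0.02356225 × 0.71656225 = 0.101303
Relative intensity = 0.101303 / 0.513461 × 100 = 19.73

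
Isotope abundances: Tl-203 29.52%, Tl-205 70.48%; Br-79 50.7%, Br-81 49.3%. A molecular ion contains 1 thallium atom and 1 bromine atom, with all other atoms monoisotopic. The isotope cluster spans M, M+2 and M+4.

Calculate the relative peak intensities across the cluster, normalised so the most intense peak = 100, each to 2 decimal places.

29.76 : 100.00 : 69.10

Thallium pattern (n=1): 0.2952 : 0.7048
Bromine pattern (n=1): 0.5070 : 0.4930
Convolve the two distributions (both contribute in 2-u steps):
  M: 0.2952×0.5070 = 0.149666
  M+2: 0.2952×0.4930 + 0.7048×0.5070 = 0.502867
  M+4: 0.7048×0.4930 = 0.347466
Scale to base peak (0.502867) = 100: 29.76 : 100.00 : 69.10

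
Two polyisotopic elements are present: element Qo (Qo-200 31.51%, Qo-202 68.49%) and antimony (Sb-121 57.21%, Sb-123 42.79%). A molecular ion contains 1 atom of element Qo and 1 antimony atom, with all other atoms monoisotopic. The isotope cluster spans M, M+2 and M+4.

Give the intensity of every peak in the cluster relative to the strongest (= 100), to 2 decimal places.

Element Qo pattern (n=1): 0.3151 : 0.6849
Antimony pattern (n=1): 0.5721 : 0.4279
Convolve the two distributions (both contribute in 2-u steps):
  M: 0.3151×0.5721 = 0.180269
  M+2: 0.3151×0.4279 + 0.6849×0.5721 = 0.526663
  M+4: 0.6849×0.4279 = 0.293069
Scale to base peak (0.526663) = 100: 34.23 : 100.00 : 55.65

34.23 : 100.00 : 55.65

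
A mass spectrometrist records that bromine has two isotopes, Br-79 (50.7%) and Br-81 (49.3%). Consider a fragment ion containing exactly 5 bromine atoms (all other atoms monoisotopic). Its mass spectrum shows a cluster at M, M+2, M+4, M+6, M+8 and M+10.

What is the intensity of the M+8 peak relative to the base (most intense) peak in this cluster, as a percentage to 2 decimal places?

47.28%

Binomial terms of (0.507 + 0.493)^5: M 0.0335, M+2 0.1629, M+4 0.3168, M+6 0.3080, M+8 0.1497, M+10 0.0291 → M+4 is the base peak.
P(M+4) = C(5,2) × 0.507^3 × 0.493^2 = 10 × 0.13032384 × 0.243049 = 0.316751 (base)
P(M+8) = C(5,4) × 0.507^1 × 0.493^4 = 5 × 0.5070 × 0.05907282 = 0.149750
Relative intensity = 0.149750 / 0.316751 × 100 = 47.28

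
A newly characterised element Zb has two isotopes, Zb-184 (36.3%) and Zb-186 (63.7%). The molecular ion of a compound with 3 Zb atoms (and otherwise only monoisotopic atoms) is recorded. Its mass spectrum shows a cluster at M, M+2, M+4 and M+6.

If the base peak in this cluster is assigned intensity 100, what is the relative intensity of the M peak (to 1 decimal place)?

10.8

(0.363 + 0.637)^3 gives M 0.0478, M+2 0.2518, M+4 0.4419, M+6 0.2585; the largest is M+4.
P(M+4) = C(3,2) × 0.363^1 × 0.637^2 = 3 × 0.3630 × 0.405769 = 0.441882 (base)
P(M) = C(3,0) × 0.363^3 × 0.637^0 = 1 × 0.04783215 × 1.0000 = 0.047832
Relative intensity = 0.047832 / 0.441882 × 100 = 10.8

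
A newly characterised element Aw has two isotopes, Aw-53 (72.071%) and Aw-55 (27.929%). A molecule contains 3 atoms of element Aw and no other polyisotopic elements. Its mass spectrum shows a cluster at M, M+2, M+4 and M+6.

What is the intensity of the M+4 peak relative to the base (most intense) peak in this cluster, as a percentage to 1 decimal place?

(0.72071 + 0.27929)^3 gives M 0.3744, M+2 0.4352, M+4 0.1687, M+6 0.0218; the largest is M+2.
P(M+2) = C(3,1) × 0.72071^2 × 0.27929^1 = 3 × 0.5194229 × 0.27929 = 0.435209 (base)
P(M+4) = C(3,2) × 0.72071^1 × 0.27929^2 = 3 × 0.72071 × 0.0780029 = 0.168652
Relative intensity = 0.168652 / 0.435209 × 100 = 38.8

38.8%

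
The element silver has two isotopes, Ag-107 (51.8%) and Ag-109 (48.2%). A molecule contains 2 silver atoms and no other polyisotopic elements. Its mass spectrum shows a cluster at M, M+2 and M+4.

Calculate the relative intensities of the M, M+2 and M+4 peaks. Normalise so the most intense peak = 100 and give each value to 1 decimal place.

53.7 : 100.0 : 46.5

Expanding (0.518 + 0.482)^2:
P(M) = 0.518^2 = 0.268324
P(M+2) = 2 × 0.518^1 × 0.482^1 = 0.499352
P(M+4) = 0.482^2 = 0.232324
The M+2 peak is largest (0.499352); scaling to 100 gives 53.7 : 100.0 : 46.5.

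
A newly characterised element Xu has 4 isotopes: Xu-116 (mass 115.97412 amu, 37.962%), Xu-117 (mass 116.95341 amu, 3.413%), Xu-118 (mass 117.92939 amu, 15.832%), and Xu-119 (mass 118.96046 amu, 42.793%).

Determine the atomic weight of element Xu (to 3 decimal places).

Average mass = Σ (abundance × isotope mass) = 0.37962 × 115.97412 + 0.03413 × 116.95341 + 0.15832 × 117.92939 + 0.42793 × 118.96046
= 44.026095 + 3.991620 + 18.670581 + 50.906750 = 117.595046 amu

117.595 amu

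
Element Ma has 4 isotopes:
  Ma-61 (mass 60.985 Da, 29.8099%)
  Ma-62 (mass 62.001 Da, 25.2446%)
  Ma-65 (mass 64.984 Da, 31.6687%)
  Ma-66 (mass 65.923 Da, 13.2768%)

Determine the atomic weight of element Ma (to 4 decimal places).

Average mass = Σ (abundance × isotope mass) = 0.298099 × 60.985 + 0.252446 × 62.001 + 0.316687 × 64.984 + 0.132768 × 65.923
= 18.17957 + 15.65190 + 20.57959 + 8.75246 = 63.16352 Da

63.1635 Da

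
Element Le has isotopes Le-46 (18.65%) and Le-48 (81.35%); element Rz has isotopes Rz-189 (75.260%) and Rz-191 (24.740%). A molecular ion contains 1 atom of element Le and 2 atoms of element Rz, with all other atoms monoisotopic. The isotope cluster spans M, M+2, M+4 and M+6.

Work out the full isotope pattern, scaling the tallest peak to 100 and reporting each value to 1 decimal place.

Element Le pattern (n=1): 0.1865 : 0.8135
Element Rz pattern (n=2): 0.56640676 : 0.37238648 : 0.06120676
Convolve the two distributions (both contribute in 2-u steps):
  M: 0.1865×0.56640676 = 0.105635
  M+2: 0.1865×0.37238648 + 0.8135×0.56640676 = 0.530222
  M+4: 0.1865×0.06120676 + 0.8135×0.37238648 = 0.314351
  M+6: 0.8135×0.06120676 = 0.049792
Scale to base peak (0.530222) = 100: 19.9 : 100.0 : 59.3 : 9.4

19.9 : 100.0 : 59.3 : 9.4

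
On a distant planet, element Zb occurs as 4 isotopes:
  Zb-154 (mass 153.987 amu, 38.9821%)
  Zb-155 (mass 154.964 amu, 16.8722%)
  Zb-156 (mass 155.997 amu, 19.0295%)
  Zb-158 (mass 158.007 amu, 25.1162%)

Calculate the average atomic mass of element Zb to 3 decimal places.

155.544 amu

Weight each isotope mass by its fractional abundance: 0.389821 × 153.987 + 0.168722 × 154.964 + 0.190295 × 155.997 + 0.251162 × 158.007
= 60.0274 + 26.1458 + 29.6854 + 39.6854 = 155.5440 amu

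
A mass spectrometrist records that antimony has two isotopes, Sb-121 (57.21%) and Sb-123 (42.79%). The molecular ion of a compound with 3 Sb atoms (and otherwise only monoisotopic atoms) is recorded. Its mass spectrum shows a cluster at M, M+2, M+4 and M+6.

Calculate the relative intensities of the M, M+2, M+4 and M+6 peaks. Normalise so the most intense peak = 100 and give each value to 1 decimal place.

44.6 : 100.0 : 74.8 : 18.6

Expanding (0.5721 + 0.4279)^3:
P(M) = 0.5721^3 = 0.187247
P(M+2) = 3 × 0.5721^2 × 0.4279^1 = 0.420153
P(M+4) = 3 × 0.5721^1 × 0.4279^2 = 0.314252
P(M+6) = 0.4279^3 = 0.078348
The M+2 peak is largest (0.420153); scaling to 100 gives 44.6 : 100.0 : 74.8 : 18.6.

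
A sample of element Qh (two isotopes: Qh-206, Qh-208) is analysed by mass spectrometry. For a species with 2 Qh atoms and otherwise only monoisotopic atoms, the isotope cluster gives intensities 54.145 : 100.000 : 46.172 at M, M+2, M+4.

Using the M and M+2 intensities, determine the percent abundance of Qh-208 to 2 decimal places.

Write p for the Qh-206 fraction. I(M+2)/I(M) = [C(2,1)·p^1·(1−p)] / p^2 = 2·(1−p)/p = 100.000/54.145 = 1.8469
(1−p)/p = 1.8469/2 = 0.9234  ⇒  p = 1/(1 + 0.9234) = 0.5199
Qh-206: 51.99%, Qh-208: 48.01%.

48.01%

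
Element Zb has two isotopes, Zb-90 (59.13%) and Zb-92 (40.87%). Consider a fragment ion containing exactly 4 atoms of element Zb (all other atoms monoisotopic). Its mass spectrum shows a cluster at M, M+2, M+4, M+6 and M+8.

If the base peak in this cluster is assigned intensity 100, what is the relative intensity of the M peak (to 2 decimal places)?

Binomial terms of (0.5913 + 0.4087)^4: M 0.1222, M+2 0.3380, M+4 0.3504, M+6 0.1615, M+8 0.0279 → M+4 is the base peak.
P(M+4) = C(4,2) × 0.5913^2 × 0.4087^2 = 6 × 0.34963569 × 0.16703569 = 0.350410 (base)
P(M) = C(4,0) × 0.5913^4 × 0.4087^0 = 1 × 0.12224512 × 1.0000 = 0.122245
Relative intensity = 0.122245 / 0.350410 × 100 = 34.89

34.89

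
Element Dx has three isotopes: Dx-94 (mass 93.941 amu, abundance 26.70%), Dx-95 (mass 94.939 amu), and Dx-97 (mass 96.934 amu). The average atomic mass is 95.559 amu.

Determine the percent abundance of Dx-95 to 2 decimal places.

28.87%

Let x and y be the fractions of Dx-95 and Dx-97. Then x + y = 1 − 0.2670 = 0.7330 and 94.939x + 96.934y = 95.559 − 0.2670×93.941 = 70.476753.
Substituting: 94.939x + 96.934(0.7330 − x) = 70.476753
(94.939 − 96.934)x = -0.575869  ⇒  x = 0.28866, y = 0.44434
Dx-95: 28.87%, Dx-97: 44.43%.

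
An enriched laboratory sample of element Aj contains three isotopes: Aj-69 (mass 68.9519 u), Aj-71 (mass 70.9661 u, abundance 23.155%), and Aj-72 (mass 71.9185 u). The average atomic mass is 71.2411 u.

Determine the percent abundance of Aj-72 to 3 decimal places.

61.444%

The remaining 76.845% is split between Aj-69 (fraction x) and Aj-72 (fraction 0.76845 − x).
Substituting: 68.9519x + 71.9185(0.76845 − x) = 54.808899545
(68.9519 − 71.9185)x = -0.45687178  ⇒  x = 0.15401, y = 0.61444
Aj-69: 15.401%, Aj-72: 61.444%.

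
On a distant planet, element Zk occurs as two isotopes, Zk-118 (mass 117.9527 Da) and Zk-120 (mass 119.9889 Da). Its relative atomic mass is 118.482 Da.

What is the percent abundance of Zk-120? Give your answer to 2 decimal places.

25.99%

With x = fraction of Zk-118 (so Zk-120 is 1 − x):
117.9527·x + 119.9889·(1 − x) = 118.482
(117.9527 − 119.9889)·x = 118.482 − 119.9889
x = -1.5069 / -2.0362 = 0.74006 → 74.01% Zk-118, 25.99% Zk-120.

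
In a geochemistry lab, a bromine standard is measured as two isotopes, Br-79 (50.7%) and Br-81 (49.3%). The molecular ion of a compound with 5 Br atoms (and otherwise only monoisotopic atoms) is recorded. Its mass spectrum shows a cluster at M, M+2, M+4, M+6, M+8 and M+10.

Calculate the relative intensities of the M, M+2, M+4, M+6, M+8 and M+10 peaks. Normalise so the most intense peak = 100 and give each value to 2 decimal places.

Expanding (0.507 + 0.493)^5:
P(M) = 0.507^5 = 0.033500
P(M+2) = 5 × 0.507^4 × 0.493^1 = 0.162873
P(M+4) = 10 × 0.507^3 × 0.493^2 = 0.316751
P(M+6) = 10 × 0.507^2 × 0.493^3 = 0.308004
P(M+8) = 5 × 0.507^1 × 0.493^4 = 0.149750
P(M+10) = 0.493^5 = 0.029123
The M+4 peak is largest (0.316751); scaling to 100 gives 10.58 : 51.42 : 100.00 : 97.24 : 47.28 : 9.19.

10.58 : 51.42 : 100.00 : 97.24 : 47.28 : 9.19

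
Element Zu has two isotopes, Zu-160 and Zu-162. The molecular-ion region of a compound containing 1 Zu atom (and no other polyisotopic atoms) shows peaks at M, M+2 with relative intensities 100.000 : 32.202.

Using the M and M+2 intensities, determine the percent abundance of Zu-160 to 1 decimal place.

75.6%

If p is the fraction of Zu that is Zu-160, then I(M+2)/I(M) = [C(1,1)·p^0·(1−p)] / p^1 = 1·(1−p)/p = 32.202/100.000 = 0.3220
(1−p)/p = 0.3220/1 = 0.3220  ⇒  p = 1/(1 + 0.3220) = 0.7564
Zu-160: 75.6%, Zu-162: 24.4%.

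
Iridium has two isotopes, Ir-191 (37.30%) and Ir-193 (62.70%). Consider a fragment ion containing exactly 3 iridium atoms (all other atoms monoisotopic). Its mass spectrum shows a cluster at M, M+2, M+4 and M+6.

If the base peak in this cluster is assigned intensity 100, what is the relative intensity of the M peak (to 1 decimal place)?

Term probabilities: M 0.0519, M+2 0.2617, M+4 0.4399, M+6 0.2465. Base peak = M+4.
P(M+4) = C(3,2) × 0.3730^1 × 0.6270^2 = 3 × 0.3730 × 0.393129 = 0.439911 (base)
P(M) = C(3,0) × 0.3730^3 × 0.6270^0 = 1 × 0.05189512 × 1.0000 = 0.051895
Relative intensity = 0.051895 / 0.439911 × 100 = 11.8

11.8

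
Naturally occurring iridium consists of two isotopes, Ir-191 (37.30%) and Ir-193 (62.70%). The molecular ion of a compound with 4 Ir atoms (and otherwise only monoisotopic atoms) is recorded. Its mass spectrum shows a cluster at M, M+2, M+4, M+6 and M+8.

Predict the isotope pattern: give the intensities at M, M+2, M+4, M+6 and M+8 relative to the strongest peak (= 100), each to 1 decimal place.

5.3 : 35.4 : 89.2 : 100.0 : 42.0

Each Ir atom is independently Ir-191 (p = 0.3730) or Ir-193 (q = 0.6270); the cluster is the binomial expansion (p + q)^4.
P(M) = 0.3730^4 = 0.019357
P(M+2) = 4 × 0.3730^3 × 0.6270^1 = 0.130153
P(M+4) = 6 × 0.3730^2 × 0.6270^2 = 0.328174
P(M+6) = 4 × 0.3730^1 × 0.6270^3 = 0.367766
P(M+8) = 0.6270^4 = 0.154550
The M+6 peak is largest (0.367766); scaling to 100 gives 5.3 : 35.4 : 89.2 : 100.0 : 42.0.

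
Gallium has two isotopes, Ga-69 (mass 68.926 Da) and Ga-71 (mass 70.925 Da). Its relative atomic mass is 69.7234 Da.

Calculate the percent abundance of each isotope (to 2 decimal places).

Let x be the fractional abundance of Ga-69; then Ga-71 has abundance 1 − x.
68.926·x + 70.925·(1 − x) = 69.7234
(68.926 − 70.925)·x = 69.7234 − 70.925
x = -1.2016 / -1.999 = 0.60110 → 60.11% Ga-69, 39.89% Ga-71.

Ga-69: 60.11%, Ga-71: 39.89%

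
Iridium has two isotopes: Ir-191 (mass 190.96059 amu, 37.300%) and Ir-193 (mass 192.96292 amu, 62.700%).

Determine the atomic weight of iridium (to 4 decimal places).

The abundance-weighted mean is 0.37300 × 190.96059 + 0.62700 × 192.96292
= 71.228300 + 120.987751 = 192.216051 amu

192.2161 amu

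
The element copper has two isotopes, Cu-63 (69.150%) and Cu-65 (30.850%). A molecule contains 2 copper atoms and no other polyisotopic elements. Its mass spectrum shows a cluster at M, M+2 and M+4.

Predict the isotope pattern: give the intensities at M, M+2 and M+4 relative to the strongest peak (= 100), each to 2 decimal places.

100.00 : 89.23 : 19.90

The 2 Cu atoms are independent, so intensities follow the terms of (0.69150 + 0.30850)^2.
P(M) = 0.69150^2 = 0.478172
P(M+2) = 2 × 0.69150^1 × 0.30850^1 = 0.426656
P(M+4) = 0.30850^2 = 0.095172
The M peak is largest (0.478172); scaling to 100 gives 100.00 : 89.23 : 19.90.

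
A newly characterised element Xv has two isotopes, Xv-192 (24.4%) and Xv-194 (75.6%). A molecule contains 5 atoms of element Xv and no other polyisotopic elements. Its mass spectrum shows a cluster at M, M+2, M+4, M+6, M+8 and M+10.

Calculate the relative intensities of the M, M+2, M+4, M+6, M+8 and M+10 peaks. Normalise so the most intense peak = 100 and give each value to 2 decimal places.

0.22 : 3.36 : 20.83 : 64.55 : 100.00 : 61.97

The 5 Xv atoms are independent, so intensities follow the terms of (0.244 + 0.756)^5.
P(M) = 0.244^5 = 0.000865
P(M+2) = 5 × 0.244^4 × 0.756^1 = 0.013398
P(M+4) = 10 × 0.244^3 × 0.756^2 = 0.083026
P(M+6) = 10 × 0.244^2 × 0.756^3 = 0.257244
P(M+8) = 5 × 0.244^1 × 0.756^4 = 0.398517
P(M+10) = 0.756^5 = 0.246950
The M+8 peak is largest (0.398517); scaling to 100 gives 0.22 : 3.36 : 20.83 : 64.55 : 100.00 : 61.97.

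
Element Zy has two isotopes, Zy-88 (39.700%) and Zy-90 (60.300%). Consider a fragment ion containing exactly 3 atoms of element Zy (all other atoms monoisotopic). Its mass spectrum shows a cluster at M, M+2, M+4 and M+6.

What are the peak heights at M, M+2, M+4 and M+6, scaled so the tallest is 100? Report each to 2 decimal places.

14.45 : 65.84 : 100.00 : 50.63

The 3 Zy atoms are independent, so intensities follow the terms of (0.39700 + 0.60300)^3.
P(M) = 0.39700^3 = 0.062571
P(M+2) = 3 × 0.39700^2 × 0.60300^1 = 0.285115
P(M+4) = 3 × 0.39700^1 × 0.60300^2 = 0.433058
P(M+6) = 0.60300^3 = 0.219256
The M+4 peak is largest (0.433058); scaling to 100 gives 14.45 : 65.84 : 100.00 : 50.63.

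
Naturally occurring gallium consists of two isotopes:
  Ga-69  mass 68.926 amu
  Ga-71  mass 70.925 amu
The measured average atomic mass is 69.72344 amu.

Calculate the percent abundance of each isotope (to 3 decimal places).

Ga-69: 60.108%, Ga-71: 39.892%

Let x be the fractional abundance of Ga-69; then Ga-71 has abundance 1 − x.
68.926·x + 70.925·(1 − x) = 69.72344
(68.926 − 70.925)·x = 69.72344 − 70.925
x = -1.20156 / -1.999 = 0.60108 → 60.108% Ga-69, 39.892% Ga-71.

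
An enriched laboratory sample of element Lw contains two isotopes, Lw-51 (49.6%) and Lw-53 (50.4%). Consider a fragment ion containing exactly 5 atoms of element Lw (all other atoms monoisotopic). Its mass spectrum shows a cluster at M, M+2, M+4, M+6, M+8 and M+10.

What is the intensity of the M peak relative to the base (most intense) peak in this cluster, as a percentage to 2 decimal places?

(0.496 + 0.504)^5 gives M 0.0300, M+2 0.1525, M+4 0.3100, M+6 0.3150, M+8 0.1600, M+10 0.0325; the largest is M+6.
P(M+6) = C(5,3) × 0.496^2 × 0.504^3 = 10 × 0.246016 × 0.12802406 = 0.314960 (base)
P(M) = C(5,0) × 0.496^5 × 0.504^0 = 1 × 0.03001984 × 1.0000 = 0.030020
Relative intensity = 0.030020 / 0.314960 × 100 = 9.53

9.53%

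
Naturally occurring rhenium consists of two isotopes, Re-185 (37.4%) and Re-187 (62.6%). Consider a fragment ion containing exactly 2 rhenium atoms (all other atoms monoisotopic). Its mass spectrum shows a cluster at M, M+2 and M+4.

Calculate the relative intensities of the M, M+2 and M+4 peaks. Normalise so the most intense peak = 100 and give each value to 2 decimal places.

Expanding (0.374 + 0.626)^2:
P(M) = 0.374^2 = 0.139876
P(M+2) = 2 × 0.374^1 × 0.626^1 = 0.468248
P(M+4) = 0.626^2 = 0.391876
The M+2 peak is largest (0.468248); scaling to 100 gives 29.87 : 100.00 : 83.69.

29.87 : 100.00 : 83.69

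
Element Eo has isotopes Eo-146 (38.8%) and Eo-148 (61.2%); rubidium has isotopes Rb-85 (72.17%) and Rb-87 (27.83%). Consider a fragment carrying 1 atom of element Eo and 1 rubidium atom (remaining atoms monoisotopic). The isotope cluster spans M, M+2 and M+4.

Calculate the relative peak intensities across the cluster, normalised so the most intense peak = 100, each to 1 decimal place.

50.9 : 100.0 : 31.0

Element Eo pattern (n=1): 0.3880 : 0.6120
Rubidium pattern (n=1): 0.7217 : 0.2783
Convolve the two distributions (both contribute in 2-u steps):
  M: 0.3880×0.7217 = 0.280020
  M+2: 0.3880×0.2783 + 0.6120×0.7217 = 0.549661
  M+4: 0.6120×0.2783 = 0.170320
Scale to base peak (0.549661) = 100: 50.9 : 100.0 : 31.0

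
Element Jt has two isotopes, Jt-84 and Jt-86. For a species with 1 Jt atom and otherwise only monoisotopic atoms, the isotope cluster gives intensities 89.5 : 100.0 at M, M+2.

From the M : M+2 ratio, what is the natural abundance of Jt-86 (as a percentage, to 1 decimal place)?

52.8%

If p is the fraction of Jt that is Jt-84, then I(M+2)/I(M) = [C(1,1)·p^0·(1−p)] / p^1 = 1·(1−p)/p = 100.0/89.5 = 1.1173
(1−p)/p = 1.1173/1 = 1.1173  ⇒  p = 1/(1 + 1.1173) = 0.4723
Jt-84: 47.2%, Jt-86: 52.8%.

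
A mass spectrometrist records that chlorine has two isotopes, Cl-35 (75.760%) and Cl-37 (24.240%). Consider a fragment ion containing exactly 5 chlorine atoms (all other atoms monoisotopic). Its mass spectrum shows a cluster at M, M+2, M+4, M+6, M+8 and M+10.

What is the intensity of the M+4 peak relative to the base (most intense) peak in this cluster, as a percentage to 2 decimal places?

63.99%

Binomial terms of (0.75760 + 0.24240)^5: M 0.2496, M+2 0.3993, M+4 0.2555, M+6 0.0817, M+8 0.0131, M+10 0.0008 → M+2 is the base peak.
P(M+2) = C(5,1) × 0.75760^4 × 0.24240^1 = 5 × 0.32942751 × 0.2424 = 0.399266 (base)
P(M+4) = C(5,2) × 0.75760^3 × 0.24240^2 = 10 × 0.4348304 × 0.05875776 = 0.255497
Relative intensity = 0.255497 / 0.399266 × 100 = 63.99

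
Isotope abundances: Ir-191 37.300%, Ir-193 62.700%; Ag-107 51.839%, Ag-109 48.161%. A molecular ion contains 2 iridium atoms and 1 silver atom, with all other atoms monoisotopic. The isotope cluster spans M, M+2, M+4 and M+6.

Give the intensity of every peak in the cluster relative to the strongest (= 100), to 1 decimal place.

16.8 : 72.1 : 100.0 : 44.1

Iridium pattern (n=2): 0.139129 : 0.467742 : 0.393129
Silver pattern (n=1): 0.51839 : 0.48161
Convolve the two distributions (both contribute in 2-u steps):
  M: 0.139129×0.51839 = 0.072123
  M+2: 0.139129×0.48161 + 0.467742×0.51839 = 0.309479
  M+4: 0.467742×0.48161 + 0.393129×0.51839 = 0.429063
  M+6: 0.393129×0.48161 = 0.189335
Scale to base peak (0.429063) = 100: 16.8 : 72.1 : 100.0 : 44.1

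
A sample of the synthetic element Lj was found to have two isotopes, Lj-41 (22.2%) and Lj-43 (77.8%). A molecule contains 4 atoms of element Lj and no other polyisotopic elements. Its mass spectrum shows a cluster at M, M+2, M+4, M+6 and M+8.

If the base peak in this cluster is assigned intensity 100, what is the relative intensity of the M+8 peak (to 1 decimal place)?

Term probabilities: M 0.0024, M+2 0.0340, M+4 0.1790, M+6 0.4182, M+8 0.3664. Base peak = M+6.
P(M+6) = C(4,3) × 0.222^1 × 0.778^3 = 4 × 0.2220 × 0.47091095 = 0.418169 (base)
P(M+8) = C(4,4) × 0.222^0 × 0.778^4 = 1 × 1.0000 × 0.36636872 = 0.366369
Relative intensity = 0.366369 / 0.418169 × 100 = 87.6

87.6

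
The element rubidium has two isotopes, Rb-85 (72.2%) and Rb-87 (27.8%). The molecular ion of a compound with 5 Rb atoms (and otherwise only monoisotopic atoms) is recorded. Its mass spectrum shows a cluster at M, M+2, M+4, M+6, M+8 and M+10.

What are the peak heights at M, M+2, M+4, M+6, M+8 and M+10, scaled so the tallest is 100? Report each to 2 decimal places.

51.94 : 100.00 : 77.01 : 29.65 : 5.71 : 0.44

Expanding (0.722 + 0.278)^5:
P(M) = 0.722^5 = 0.196194
P(M+2) = 5 × 0.722^4 × 0.278^1 = 0.377714
P(M+4) = 10 × 0.722^3 × 0.278^2 = 0.290872
P(M+6) = 10 × 0.722^2 × 0.278^3 = 0.111998
P(M+8) = 5 × 0.722^1 × 0.278^4 = 0.021562
P(M+10) = 0.278^5 = 0.001660
The M+2 peak is largest (0.377714); scaling to 100 gives 51.94 : 100.00 : 77.01 : 29.65 : 5.71 : 0.44.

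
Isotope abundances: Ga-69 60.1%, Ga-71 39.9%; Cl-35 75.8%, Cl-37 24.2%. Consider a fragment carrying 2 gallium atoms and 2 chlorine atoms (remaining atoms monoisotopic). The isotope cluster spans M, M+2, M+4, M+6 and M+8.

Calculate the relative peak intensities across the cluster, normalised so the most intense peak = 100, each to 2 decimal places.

50.86 : 100.00 : 70.72 : 21.20 : 2.28

Gallium pattern (n=2): 0.361201 : 0.479598 : 0.159201
Chlorine pattern (n=2): 0.574564 : 0.366872 : 0.058564
Convolve the two distributions (both contribute in 2-u steps):
  M: 0.361201×0.574564 = 0.207533
  M+2: 0.361201×0.366872 + 0.479598×0.574564 = 0.408074
  M+4: 0.361201×0.058564 + 0.479598×0.366872 + 0.159201×0.574564 = 0.288576
  M+6: 0.479598×0.058564 + 0.159201×0.366872 = 0.086494
  M+8: 0.159201×0.058564 = 0.009323
Scale to base peak (0.408074) = 100: 50.86 : 100.00 : 70.72 : 21.20 : 2.28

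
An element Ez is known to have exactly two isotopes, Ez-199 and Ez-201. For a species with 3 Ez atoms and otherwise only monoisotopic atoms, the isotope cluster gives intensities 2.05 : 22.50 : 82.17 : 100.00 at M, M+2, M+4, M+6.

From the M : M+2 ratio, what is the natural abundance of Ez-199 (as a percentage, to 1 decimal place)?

Let p = fractional abundance of Ez-199. I(M+2)/I(M) = [C(3,1)·p^2·(1−p)] / p^3 = 3·(1−p)/p = 22.50/2.05 = 10.9756
(1−p)/p = 10.9756/3 = 3.6585  ⇒  p = 1/(1 + 3.6585) = 0.2147
Ez-199: 21.5%, Ez-201: 78.5%.

21.5%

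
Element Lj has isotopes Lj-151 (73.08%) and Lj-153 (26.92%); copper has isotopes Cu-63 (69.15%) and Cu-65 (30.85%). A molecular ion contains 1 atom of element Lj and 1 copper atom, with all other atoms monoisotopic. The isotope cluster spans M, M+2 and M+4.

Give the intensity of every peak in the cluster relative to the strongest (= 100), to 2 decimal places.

100.00 : 81.45 : 16.43

Element Lj pattern (n=1): 0.7308 : 0.2692
Copper pattern (n=1): 0.6915 : 0.3085
Convolve the two distributions (both contribute in 2-u steps):
  M: 0.7308×0.6915 = 0.505348
  M+2: 0.7308×0.3085 + 0.2692×0.6915 = 0.411604
  M+4: 0.2692×0.3085 = 0.083048
Scale to base peak (0.505348) = 100: 100.00 : 81.45 : 16.43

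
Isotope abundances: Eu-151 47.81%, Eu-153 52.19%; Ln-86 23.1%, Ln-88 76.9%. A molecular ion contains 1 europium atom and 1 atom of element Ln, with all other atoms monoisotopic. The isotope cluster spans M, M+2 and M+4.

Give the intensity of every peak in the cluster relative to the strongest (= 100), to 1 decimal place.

22.6 : 100.0 : 82.2

Europium pattern (n=1): 0.4781 : 0.5219
Element Ln pattern (n=1): 0.2310 : 0.7690
Convolve the two distributions (both contribute in 2-u steps):
  M: 0.4781×0.2310 = 0.110441
  M+2: 0.4781×0.7690 + 0.5219×0.2310 = 0.488218
  M+4: 0.5219×0.7690 = 0.401341
Scale to base peak (0.488218) = 100: 22.6 : 100.0 : 82.2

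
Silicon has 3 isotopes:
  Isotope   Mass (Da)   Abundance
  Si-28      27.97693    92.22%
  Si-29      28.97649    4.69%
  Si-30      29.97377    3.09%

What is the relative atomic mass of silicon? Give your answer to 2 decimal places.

28.09 Da

Average mass = Σ (abundance × isotope mass) = 0.9222 × 27.97693 + 0.0469 × 28.97649 + 0.0309 × 29.97377
= 25.800325 + 1.358997 + 0.926189 = 28.085511 Da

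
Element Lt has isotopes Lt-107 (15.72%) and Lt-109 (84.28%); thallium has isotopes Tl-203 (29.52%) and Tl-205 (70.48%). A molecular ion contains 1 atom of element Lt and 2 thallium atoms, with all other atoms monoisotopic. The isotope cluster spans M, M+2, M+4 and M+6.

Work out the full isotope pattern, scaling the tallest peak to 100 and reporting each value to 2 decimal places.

Element Lt pattern (n=1): 0.1572 : 0.8428
Thallium pattern (n=2): 0.08714304 : 0.41611392 : 0.49674304
Convolve the two distributions (both contribute in 2-u steps):
  M: 0.1572×0.08714304 = 0.013699
  M+2: 0.1572×0.41611392 + 0.8428×0.08714304 = 0.138857
  M+4: 0.1572×0.49674304 + 0.8428×0.41611392 = 0.428789
  M+6: 0.8428×0.49674304 = 0.418655
Scale to base peak (0.428789) = 100: 3.19 : 32.38 : 100.00 : 97.64

3.19 : 32.38 : 100.00 : 97.64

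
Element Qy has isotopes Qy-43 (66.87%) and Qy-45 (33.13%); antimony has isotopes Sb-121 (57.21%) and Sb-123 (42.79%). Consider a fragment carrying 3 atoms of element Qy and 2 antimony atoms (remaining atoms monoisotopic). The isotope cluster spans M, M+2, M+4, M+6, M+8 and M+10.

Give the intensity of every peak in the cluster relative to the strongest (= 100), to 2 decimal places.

28.42 : 84.74 : 100.00 : 58.38 : 16.88 : 1.93

Element Qy pattern (n=3): 0.29901568 : 0.44443202 : 0.22018891 : 0.03636339
Antimony pattern (n=2): 0.32729841 : 0.48960318 : 0.18309841
Convolve the two distributions (both contribute in 2-u steps):
  M: 0.29901568×0.32729841 = 0.097867
  M+2: 0.29901568×0.48960318 + 0.44443202×0.32729841 = 0.291861
  M+4: 0.29901568×0.18309841 + 0.44443202×0.48960318 + 0.22018891×0.32729841 = 0.344412
  M+6: 0.44443202×0.18309841 + 0.22018891×0.48960318 + 0.03636339×0.32729841 = 0.201082
  M+8: 0.22018891×0.18309841 + 0.03636339×0.48960318 = 0.058120
  M+10: 0.03636339×0.18309841 = 0.006658
Scale to base peak (0.344412) = 100: 28.42 : 84.74 : 100.00 : 58.38 : 16.88 : 1.93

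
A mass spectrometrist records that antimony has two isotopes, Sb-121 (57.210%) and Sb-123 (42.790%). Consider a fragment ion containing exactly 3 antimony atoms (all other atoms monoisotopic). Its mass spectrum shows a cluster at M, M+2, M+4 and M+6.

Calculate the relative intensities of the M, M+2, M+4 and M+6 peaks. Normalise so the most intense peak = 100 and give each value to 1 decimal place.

44.6 : 100.0 : 74.8 : 18.6

The 3 Sb atoms are independent, so intensities follow the terms of (0.57210 + 0.42790)^3.
P(M) = 0.57210^3 = 0.187247
P(M+2) = 3 × 0.57210^2 × 0.42790^1 = 0.420153
P(M+4) = 3 × 0.57210^1 × 0.42790^2 = 0.314252
P(M+6) = 0.42790^3 = 0.078348
The M+2 peak is largest (0.420153); scaling to 100 gives 44.6 : 100.0 : 74.8 : 18.6.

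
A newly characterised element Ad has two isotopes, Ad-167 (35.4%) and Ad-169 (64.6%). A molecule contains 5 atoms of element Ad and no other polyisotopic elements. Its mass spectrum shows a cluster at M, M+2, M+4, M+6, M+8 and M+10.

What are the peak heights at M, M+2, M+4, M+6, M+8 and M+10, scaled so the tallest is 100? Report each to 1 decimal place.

1.6 : 15.0 : 54.8 : 100.0 : 91.2 : 33.3

Each Ad atom is independently Ad-167 (p = 0.354) or Ad-169 (q = 0.646); the cluster is the binomial expansion (p + q)^5.
P(M) = 0.354^5 = 0.005559
P(M+2) = 5 × 0.354^4 × 0.646^1 = 0.050724
P(M+4) = 10 × 0.354^3 × 0.646^2 = 0.185129
P(M+6) = 10 × 0.354^2 × 0.646^3 = 0.337835
P(M+8) = 5 × 0.354^1 × 0.646^4 = 0.308250
P(M+10) = 0.646^5 = 0.112503
The M+6 peak is largest (0.337835); scaling to 100 gives 1.6 : 15.0 : 54.8 : 100.0 : 91.2 : 33.3.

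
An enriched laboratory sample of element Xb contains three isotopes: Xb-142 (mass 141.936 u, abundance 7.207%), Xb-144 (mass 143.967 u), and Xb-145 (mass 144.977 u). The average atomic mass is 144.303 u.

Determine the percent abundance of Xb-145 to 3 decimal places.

The remaining 92.793% is split between Xb-144 (fraction x) and Xb-145 (fraction 0.92793 − x).
Substituting: 143.967x + 144.977(0.92793 − x) = 134.07367248
(143.967 − 144.977)x = -0.45483513  ⇒  x = 0.45033, y = 0.47760
Xb-144: 45.033%, Xb-145: 47.760%.

47.760%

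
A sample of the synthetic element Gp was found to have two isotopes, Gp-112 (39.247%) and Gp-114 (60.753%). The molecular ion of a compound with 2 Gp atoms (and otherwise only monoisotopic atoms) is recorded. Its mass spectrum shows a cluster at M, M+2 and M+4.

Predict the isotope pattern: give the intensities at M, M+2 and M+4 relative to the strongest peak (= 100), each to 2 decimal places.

The 2 Gp atoms are independent, so intensities follow the terms of (0.39247 + 0.60753)^2.
P(M) = 0.39247^2 = 0.154033
P(M+2) = 2 × 0.39247^1 × 0.60753^1 = 0.476875
P(M+4) = 0.60753^2 = 0.369093
The M+2 peak is largest (0.476875); scaling to 100 gives 32.30 : 100.00 : 77.40.

32.30 : 100.00 : 77.40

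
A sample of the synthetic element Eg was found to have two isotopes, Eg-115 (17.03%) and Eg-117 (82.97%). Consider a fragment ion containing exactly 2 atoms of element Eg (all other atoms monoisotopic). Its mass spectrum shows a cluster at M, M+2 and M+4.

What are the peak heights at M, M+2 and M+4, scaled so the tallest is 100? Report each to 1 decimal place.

Each Eg atom is independently Eg-115 (p = 0.1703) or Eg-117 (q = 0.8297); the cluster is the binomial expansion (p + q)^2.
P(M) = 0.1703^2 = 0.029002
P(M+2) = 2 × 0.1703^1 × 0.8297^1 = 0.282596
P(M+4) = 0.8297^2 = 0.688402
The M+4 peak is largest (0.688402); scaling to 100 gives 4.2 : 41.1 : 100.0.

4.2 : 41.1 : 100.0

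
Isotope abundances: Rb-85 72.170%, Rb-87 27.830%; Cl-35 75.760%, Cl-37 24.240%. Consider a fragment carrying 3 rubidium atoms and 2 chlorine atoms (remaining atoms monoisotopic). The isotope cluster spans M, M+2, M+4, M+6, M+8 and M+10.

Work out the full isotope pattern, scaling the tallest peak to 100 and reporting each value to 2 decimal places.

55.66 : 100.00 : 71.73 : 25.67 : 4.58 : 0.33

Rubidium pattern (n=3): 0.37589809 : 0.43485841 : 0.16768892 : 0.02155458
Chlorine pattern (n=2): 0.57395776 : 0.36728448 : 0.05875776
Convolve the two distributions (both contribute in 2-u steps):
  M: 0.37589809×0.57395776 = 0.215750
  M+2: 0.37589809×0.36728448 + 0.43485841×0.57395776 = 0.387652
  M+4: 0.37589809×0.05875776 + 0.43485841×0.36728448 + 0.16768892×0.57395776 = 0.278050
  M+6: 0.43485841×0.05875776 + 0.16768892×0.36728448 + 0.02155458×0.57395776 = 0.099512
  M+8: 0.16768892×0.05875776 + 0.02155458×0.36728448 = 0.017770
  M+10: 0.02155458×0.05875776 = 0.001266
Scale to base peak (0.387652) = 100: 55.66 : 100.00 : 71.73 : 25.67 : 4.58 : 0.33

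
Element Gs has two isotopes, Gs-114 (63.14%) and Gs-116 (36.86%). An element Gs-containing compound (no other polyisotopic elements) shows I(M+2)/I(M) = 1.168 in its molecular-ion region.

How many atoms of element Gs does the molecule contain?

2

For n independent Gs atoms, I(M+2)/I(M) = n · (abundance Gs-116) / (abundance Gs-114) = n · 0.3686/0.6314.
n = 1.168 × 0.6314/0.3686 = 2.00 ≈ 2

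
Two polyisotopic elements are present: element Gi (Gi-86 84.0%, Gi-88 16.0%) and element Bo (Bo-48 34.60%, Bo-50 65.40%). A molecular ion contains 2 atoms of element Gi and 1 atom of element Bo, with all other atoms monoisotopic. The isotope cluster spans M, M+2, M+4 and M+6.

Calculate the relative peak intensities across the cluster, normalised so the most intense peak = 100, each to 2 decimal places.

Element Gi pattern (n=2): 0.7056 : 0.2688 : 0.0256
Element Bo pattern (n=1): 0.3460 : 0.6540
Convolve the two distributions (both contribute in 2-u steps):
  M: 0.7056×0.3460 = 0.244138
  M+2: 0.7056×0.6540 + 0.2688×0.3460 = 0.554467
  M+4: 0.2688×0.6540 + 0.0256×0.3460 = 0.184653
  M+6: 0.0256×0.6540 = 0.016742
Scale to base peak (0.554467) = 100: 44.03 : 100.00 : 33.30 : 3.02

44.03 : 100.00 : 33.30 : 3.02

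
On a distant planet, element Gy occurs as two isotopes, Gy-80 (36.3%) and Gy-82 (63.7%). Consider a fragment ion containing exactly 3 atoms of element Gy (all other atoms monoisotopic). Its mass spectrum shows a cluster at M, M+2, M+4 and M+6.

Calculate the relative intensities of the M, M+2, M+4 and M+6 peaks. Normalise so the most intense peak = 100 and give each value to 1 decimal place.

10.8 : 57.0 : 100.0 : 58.5

The 3 Gy atoms are independent, so intensities follow the terms of (0.363 + 0.637)^3.
P(M) = 0.363^3 = 0.047832
P(M+2) = 3 × 0.363^2 × 0.637^1 = 0.251811
P(M+4) = 3 × 0.363^1 × 0.637^2 = 0.441882
P(M+6) = 0.637^3 = 0.258475
The M+4 peak is largest (0.441882); scaling to 100 gives 10.8 : 57.0 : 100.0 : 58.5.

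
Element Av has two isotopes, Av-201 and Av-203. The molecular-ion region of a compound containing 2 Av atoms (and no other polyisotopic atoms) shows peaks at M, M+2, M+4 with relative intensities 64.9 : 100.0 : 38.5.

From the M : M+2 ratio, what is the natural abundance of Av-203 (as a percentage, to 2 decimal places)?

43.52%

Write p for the Av-201 fraction. I(M+2)/I(M) = [C(2,1)·p^1·(1−p)] / p^2 = 2·(1−p)/p = 100.0/64.9 = 1.5408
(1−p)/p = 1.5408/2 = 0.7704  ⇒  p = 1/(1 + 0.7704) = 0.5648
Av-201: 56.48%, Av-203: 43.52%.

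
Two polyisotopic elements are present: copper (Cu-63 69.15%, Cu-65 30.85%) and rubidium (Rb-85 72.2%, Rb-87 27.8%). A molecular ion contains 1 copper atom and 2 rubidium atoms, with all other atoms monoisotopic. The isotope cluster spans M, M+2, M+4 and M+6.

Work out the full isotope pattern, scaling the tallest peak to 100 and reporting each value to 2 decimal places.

Copper pattern (n=1): 0.6915 : 0.3085
Rubidium pattern (n=2): 0.521284 : 0.401432 : 0.077284
Convolve the two distributions (both contribute in 2-u steps):
  M: 0.6915×0.521284 = 0.360468
  M+2: 0.6915×0.401432 + 0.3085×0.521284 = 0.438406
  M+4: 0.6915×0.077284 + 0.3085×0.401432 = 0.177284
  M+6: 0.3085×0.077284 = 0.023842
Scale to base peak (0.438406) = 100: 82.22 : 100.00 : 40.44 : 5.44

82.22 : 100.00 : 40.44 : 5.44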